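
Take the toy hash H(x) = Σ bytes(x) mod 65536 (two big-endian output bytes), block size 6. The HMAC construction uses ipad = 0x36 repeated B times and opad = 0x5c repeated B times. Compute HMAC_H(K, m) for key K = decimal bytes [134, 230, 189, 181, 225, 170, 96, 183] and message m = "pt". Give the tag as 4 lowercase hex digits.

034c

Key decimal bytes [134, 230, 189, 181, 225, 170, 96, 183] = 86 e6 bd b5 e1 aa 60 b7 is 8 bytes > B = 6, so hash it first: H(key) = 05 80, then zero-pad to 6 bytes: K' = 05 80 00 00 00 00.
K' ⊕ ipad = 33 b6 36 36 36 36.  K' ⊕ opad = 59 dc 5c 5c 5c 5c.
Inner input = (K'⊕ipad) ∥ m = 33 b6 36 36 36 36 ∥ 70 74.
Inner hash: sum = 51+182+54+54+54+54+112+116 = 677 → 02 a5.
Outer input = (K'⊕opad) ∥ inner = 59 dc 5c 5c 5c 5c ∥ 02 a5.
Outer hash (tag): sum = 89+220+92+92+92+92+2+165 = 844 → 03 4c.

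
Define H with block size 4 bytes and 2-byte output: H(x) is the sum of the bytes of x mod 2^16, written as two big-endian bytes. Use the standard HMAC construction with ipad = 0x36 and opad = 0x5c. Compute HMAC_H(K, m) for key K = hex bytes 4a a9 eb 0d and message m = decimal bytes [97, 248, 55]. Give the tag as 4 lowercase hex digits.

Key hex bytes 4a a9 eb 0d is exactly B = 4 bytes: K' = 4a a9 eb 0d.
K' ⊕ ipad = 7c 9f dd 3b.  K' ⊕ opad = 16 f5 b7 51.
Inner input = (K'⊕ipad) ∥ m = 7c 9f dd 3b ∥ 61 f8 37.
Inner hash: sum = 124+159+221+59+97+248+55 = 963 → 03 c3.
Outer input = (K'⊕opad) ∥ inner = 16 f5 b7 51 ∥ 03 c3.
Outer hash (tag): sum = 22+245+183+81+3+195 = 729 → 02 d9.

02d9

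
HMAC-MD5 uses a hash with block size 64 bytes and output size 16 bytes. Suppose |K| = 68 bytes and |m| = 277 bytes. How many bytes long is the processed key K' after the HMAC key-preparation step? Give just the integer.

Key is 68 > 64 bytes, so it is hashed to 16 bytes then zero-padded to 64: |K'| = 64.

64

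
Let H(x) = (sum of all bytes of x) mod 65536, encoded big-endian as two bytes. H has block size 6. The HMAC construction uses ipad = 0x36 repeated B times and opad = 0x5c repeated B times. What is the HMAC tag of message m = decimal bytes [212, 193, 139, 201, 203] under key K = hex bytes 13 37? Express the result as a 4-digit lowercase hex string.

Key hex bytes 13 37 is 2 bytes ≤ B = 6; zero-pad to 6 bytes: K' = 13 37 00 00 00 00.
K' ⊕ ipad = 25 01 36 36 36 36.  K' ⊕ opad = 4f 6b 5c 5c 5c 5c.
Inner input = (K'⊕ipad) ∥ m = 25 01 36 36 36 36 ∥ d4 c1 8b c9 cb.
Inner hash: sum = 37+1+54+54+54+54+212+193+139+201+203 = 1202 → 04 b2.
Outer input = (K'⊕opad) ∥ inner = 4f 6b 5c 5c 5c 5c ∥ 04 b2.
Outer hash (tag): sum = 79+107+92+92+92+92+4+178 = 736 → 02 e0.

02e0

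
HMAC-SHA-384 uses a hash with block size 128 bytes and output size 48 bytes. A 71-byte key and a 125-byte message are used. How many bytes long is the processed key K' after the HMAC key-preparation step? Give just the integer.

Key is 71 ≤ 128 bytes, zero-padded: |K'| = 128.

128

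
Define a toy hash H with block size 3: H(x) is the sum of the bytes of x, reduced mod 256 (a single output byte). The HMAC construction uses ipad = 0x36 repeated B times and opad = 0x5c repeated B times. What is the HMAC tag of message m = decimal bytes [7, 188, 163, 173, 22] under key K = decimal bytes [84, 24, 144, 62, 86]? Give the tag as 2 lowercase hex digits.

Key decimal bytes [84, 24, 144, 62, 86] = 54 18 90 3e 56 is 5 bytes > B = 3, so hash it first: H(key) = 90, then zero-pad to 3 bytes: K' = 90 00 00.
K' ⊕ ipad = a6 36 36.  K' ⊕ opad = cc 5c 5c.
Inner input = (K'⊕ipad) ∥ m = a6 36 36 ∥ 07 bc a3 ad 16.
Inner hash: sum = 166+54+54+7+188+163+173+22 = 827; mod 256 = 59 → 3b.
Outer input = (K'⊕opad) ∥ inner = cc 5c 5c ∥ 3b.
Outer hash (tag): sum = 204+92+92+59 = 447; mod 256 = 191 → bf.

bf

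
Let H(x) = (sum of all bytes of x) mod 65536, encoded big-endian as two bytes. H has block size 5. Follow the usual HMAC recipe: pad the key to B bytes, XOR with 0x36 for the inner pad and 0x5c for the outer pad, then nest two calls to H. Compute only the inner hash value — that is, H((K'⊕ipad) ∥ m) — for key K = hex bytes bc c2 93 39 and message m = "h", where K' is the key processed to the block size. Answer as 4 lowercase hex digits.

Key hex bytes bc c2 93 39 is 4 bytes ≤ B = 5; zero-pad to 5 bytes: K' = bc c2 93 39 00.
K' ⊕ ipad = 8a f4 a5 0f 36.
Inner input = 8a f4 a5 0f 36 ∥ 68.
Inner hash: sum = 138+244+165+15+54+104 = 720 → 02 d0.

02d0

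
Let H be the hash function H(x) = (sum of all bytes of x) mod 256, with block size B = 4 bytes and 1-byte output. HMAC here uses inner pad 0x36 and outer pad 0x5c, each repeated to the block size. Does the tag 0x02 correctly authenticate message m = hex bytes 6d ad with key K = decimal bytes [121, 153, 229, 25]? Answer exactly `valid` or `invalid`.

valid

Key decimal bytes [121, 153, 229, 25] = 79 99 e5 19 is exactly B = 4 bytes: K' = 79 99 e5 19.
K' ⊕ ipad = 4f af d3 2f; K' ⊕ opad = 25 c5 b9 45.
Inner hash: sum = 79+175+211+47+109+173 = 794; mod 256 = 26 → 1a.
Outer hash (recomputed tag): sum = 37+197+185+69+26 = 514; mod 256 = 2 → 02.
Recomputed tag = 02; claimed = 02 → match.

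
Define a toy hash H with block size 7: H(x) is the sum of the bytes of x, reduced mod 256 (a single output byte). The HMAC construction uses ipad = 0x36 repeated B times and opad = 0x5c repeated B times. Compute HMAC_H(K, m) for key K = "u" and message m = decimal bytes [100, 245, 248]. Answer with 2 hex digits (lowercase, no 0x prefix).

Key "u" = 75 is 1 byte ≤ B = 7; zero-pad to 7 bytes: K' = 75 00 00 00 00 00 00.
K' ⊕ ipad = 43 36 36 36 36 36 36.  K' ⊕ opad = 29 5c 5c 5c 5c 5c 5c.
Inner input = (K'⊕ipad) ∥ m = 43 36 36 36 36 36 36 ∥ 64 f5 f8.
Inner hash: sum = 67+54+54+54+54+54+54+100+245+248 = 984; mod 256 = 216 → d8.
Outer input = (K'⊕opad) ∥ inner = 29 5c 5c 5c 5c 5c 5c ∥ d8.
Outer hash (tag): sum = 41+92+92+92+92+92+92+216 = 809; mod 256 = 41 → 29.

29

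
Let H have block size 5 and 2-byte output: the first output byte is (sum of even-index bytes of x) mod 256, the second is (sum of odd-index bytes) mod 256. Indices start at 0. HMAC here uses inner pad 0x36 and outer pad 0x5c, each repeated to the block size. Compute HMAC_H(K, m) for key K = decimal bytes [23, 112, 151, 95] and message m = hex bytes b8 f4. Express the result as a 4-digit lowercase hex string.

Key decimal bytes [23, 112, 151, 95] = 17 70 97 5f is 4 bytes ≤ B = 5; zero-pad to 5 bytes: K' = 17 70 97 5f 00.
K' ⊕ ipad = 21 46 a1 69 36.  K' ⊕ opad = 4b 2c cb 03 5c.
Inner input = (K'⊕ipad) ∥ m = 21 46 a1 69 36 ∥ b8 f4.
Inner hash: even-index sum = 492 mod 256 = 236; odd-index sum = 359 mod 256 = 103 → ec 67.
Outer input = (K'⊕opad) ∥ inner = 4b 2c cb 03 5c ∥ ec 67.
Outer hash (tag): even-index sum = 473 mod 256 = 217; odd-index sum = 283 mod 256 = 27 → d9 1b.

d91b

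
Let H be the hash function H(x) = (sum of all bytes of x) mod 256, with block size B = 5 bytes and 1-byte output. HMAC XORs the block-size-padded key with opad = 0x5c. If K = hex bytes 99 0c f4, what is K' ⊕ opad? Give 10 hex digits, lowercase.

Key hex bytes 99 0c f4 is 3 bytes ≤ B = 5; zero-pad to 5 bytes: K' = 99 0c f4 00 00.
XOR each byte with 0x5c: 99⊕5c=c5, 0c⊕5c=50, f4⊕5c=a8, 00⊕5c=5c, 00⊕5c=5c.

c550a85c5c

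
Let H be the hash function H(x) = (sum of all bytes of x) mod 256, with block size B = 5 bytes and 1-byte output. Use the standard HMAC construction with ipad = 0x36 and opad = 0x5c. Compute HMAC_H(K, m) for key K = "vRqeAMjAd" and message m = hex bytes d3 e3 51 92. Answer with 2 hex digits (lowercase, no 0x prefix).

Key "vRqeAMjAd" = 76 52 71 65 41 4d 6a 41 64 is 9 bytes > B = 5, so hash it first: H(key) = 3b, then zero-pad to 5 bytes: K' = 3b 00 00 00 00.
K' ⊕ ipad = 0d 36 36 36 36.  K' ⊕ opad = 67 5c 5c 5c 5c.
Inner input = (K'⊕ipad) ∥ m = 0d 36 36 36 36 ∥ d3 e3 51 92.
Inner hash: sum = 13+54+54+54+54+211+227+81+146 = 894; mod 256 = 126 → 7e.
Outer input = (K'⊕opad) ∥ inner = 67 5c 5c 5c 5c ∥ 7e.
Outer hash (tag): sum = 103+92+92+92+92+126 = 597; mod 256 = 85 → 55.

55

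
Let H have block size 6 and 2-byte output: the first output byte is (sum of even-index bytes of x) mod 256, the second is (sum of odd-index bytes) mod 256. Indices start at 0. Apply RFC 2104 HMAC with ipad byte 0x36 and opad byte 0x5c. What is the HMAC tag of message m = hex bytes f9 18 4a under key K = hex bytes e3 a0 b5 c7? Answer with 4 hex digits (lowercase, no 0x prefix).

d5c8

Key hex bytes e3 a0 b5 c7 is 4 bytes ≤ B = 6; zero-pad to 6 bytes: K' = e3 a0 b5 c7 00 00.
K' ⊕ ipad = d5 96 83 f1 36 36.  K' ⊕ opad = bf fc e9 9b 5c 5c.
Inner input = (K'⊕ipad) ∥ m = d5 96 83 f1 36 36 ∥ f9 18 4a.
Inner hash: even-index sum = 721 mod 256 = 209; odd-index sum = 469 mod 256 = 213 → d1 d5.
Outer input = (K'⊕opad) ∥ inner = bf fc e9 9b 5c 5c ∥ d1 d5.
Outer hash (tag): even-index sum = 725 mod 256 = 213; odd-index sum = 712 mod 256 = 200 → d5 c8.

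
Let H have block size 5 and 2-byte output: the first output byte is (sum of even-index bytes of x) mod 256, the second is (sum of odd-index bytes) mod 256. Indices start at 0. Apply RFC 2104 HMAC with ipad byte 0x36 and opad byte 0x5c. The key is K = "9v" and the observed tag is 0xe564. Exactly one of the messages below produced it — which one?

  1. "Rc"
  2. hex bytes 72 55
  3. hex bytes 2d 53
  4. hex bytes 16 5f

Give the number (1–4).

Key "9v" = 39 76 is 2 bytes ≤ B = 5; zero-pad to 5 bytes: K' = 39 76 00 00 00.
K' ⊕ ipad = 0f 40 36 36 36; K' ⊕ opad = 65 2a 5c 5c 5c.
m1: inner = H(0f 40 36 36 36 52 63) = de c8; tag = H(65 2a 5c 5c 5c de c8) = e564 ← matches
m2: inner = H(0f 40 36 36 36 72 55) = d0 e8; tag = H(65 2a 5c 5c 5c d0 e8) = 0556
m3: inner = H(0f 40 36 36 36 2d 53) = ce a3; tag = H(65 2a 5c 5c 5c ce a3) = c054
m4: inner = H(0f 40 36 36 36 16 5f) = da 8c; tag = H(65 2a 5c 5c 5c da 8c) = a960

1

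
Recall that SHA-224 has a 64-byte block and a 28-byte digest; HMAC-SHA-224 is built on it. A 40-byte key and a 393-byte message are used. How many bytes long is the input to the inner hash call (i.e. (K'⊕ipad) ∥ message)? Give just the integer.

Key is 40 ≤ 64 bytes, zero-padded: |K'| = 64.
Inner input = (K'⊕ipad) ∥ m → 64 + 393 = 457 bytes.

457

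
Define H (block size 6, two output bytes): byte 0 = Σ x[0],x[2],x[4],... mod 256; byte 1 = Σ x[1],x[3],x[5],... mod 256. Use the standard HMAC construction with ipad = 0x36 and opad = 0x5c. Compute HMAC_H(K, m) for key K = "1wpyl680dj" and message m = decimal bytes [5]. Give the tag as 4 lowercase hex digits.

bdb6

Key "1wpyl680dj" = 31 77 70 79 6c 36 38 30 64 6a is 10 bytes > B = 6, so hash it first: H(key) = a9 c0, then zero-pad to 6 bytes: K' = a9 c0 00 00 00 00.
K' ⊕ ipad = 9f f6 36 36 36 36.  K' ⊕ opad = f5 9c 5c 5c 5c 5c.
Inner input = (K'⊕ipad) ∥ m = 9f f6 36 36 36 36 ∥ 05.
Inner hash: even-index sum = 272 mod 256 = 16; odd-index sum = 354 mod 256 = 98 → 10 62.
Outer input = (K'⊕opad) ∥ inner = f5 9c 5c 5c 5c 5c ∥ 10 62.
Outer hash (tag): even-index sum = 445 mod 256 = 189; odd-index sum = 438 mod 256 = 182 → bd b6.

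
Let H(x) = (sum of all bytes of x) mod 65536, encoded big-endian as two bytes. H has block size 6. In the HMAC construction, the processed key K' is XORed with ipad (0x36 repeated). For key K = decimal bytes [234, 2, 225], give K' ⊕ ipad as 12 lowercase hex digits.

Key decimal bytes [234, 2, 225] = ea 02 e1 is 3 bytes ≤ B = 6; zero-pad to 6 bytes: K' = ea 02 e1 00 00 00.
XOR each byte with 0x36: ea⊕36=dc, 02⊕36=34, e1⊕36=d7, 00⊕36=36, 00⊕36=36, 00⊕36=36.

dc34d7363636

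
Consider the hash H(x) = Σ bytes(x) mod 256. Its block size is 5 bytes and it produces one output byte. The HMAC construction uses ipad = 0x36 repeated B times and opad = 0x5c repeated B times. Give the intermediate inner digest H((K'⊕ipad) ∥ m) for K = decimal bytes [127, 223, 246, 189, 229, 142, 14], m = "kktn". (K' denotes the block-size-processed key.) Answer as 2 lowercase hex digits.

Key decimal bytes [127, 223, 246, 189, 229, 142, 14] = 7f df f6 bd e5 8e 0e is 7 bytes > B = 5, so hash it first: H(key) = 92, then zero-pad to 5 bytes: K' = 92 00 00 00 00.
K' ⊕ ipad = a4 36 36 36 36.
Inner input = a4 36 36 36 36 ∥ 6b 6b 74 6e.
Inner hash: sum = 164+54+54+54+54+107+107+116+110 = 820; mod 256 = 52 → 34.

34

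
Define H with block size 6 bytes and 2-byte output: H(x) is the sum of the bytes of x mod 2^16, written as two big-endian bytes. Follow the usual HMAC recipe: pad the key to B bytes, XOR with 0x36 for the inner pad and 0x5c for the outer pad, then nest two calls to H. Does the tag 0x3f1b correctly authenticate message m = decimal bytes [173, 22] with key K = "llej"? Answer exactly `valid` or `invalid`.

invalid

Key "llej" = 6c 6c 65 6a is 4 bytes ≤ B = 6; zero-pad to 6 bytes: K' = 6c 6c 65 6a 00 00.
K' ⊕ ipad = 5a 5a 53 5c 36 36; K' ⊕ opad = 30 30 39 36 5c 5c.
Inner hash: sum = 90+90+83+92+54+54+173+22 = 658 → 02 92.
Outer hash (recomputed tag): sum = 48+48+57+54+92+92+2+146 = 539 → 02 1b.
Recomputed tag = 021b; claimed = 3f1b → mismatch.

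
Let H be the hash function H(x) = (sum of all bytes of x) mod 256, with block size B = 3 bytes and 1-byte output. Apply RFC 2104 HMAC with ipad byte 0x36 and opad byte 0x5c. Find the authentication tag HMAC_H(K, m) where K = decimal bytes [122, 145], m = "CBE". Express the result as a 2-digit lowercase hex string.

Key decimal bytes [122, 145] = 7a 91 is 2 bytes ≤ B = 3; zero-pad to 3 bytes: K' = 7a 91 00.
K' ⊕ ipad = 4c a7 36.  K' ⊕ opad = 26 cd 5c.
Inner input = (K'⊕ipad) ∥ m = 4c a7 36 ∥ 43 42 45.
Inner hash: sum = 76+167+54+67+66+69 = 499; mod 256 = 243 → f3.
Outer input = (K'⊕opad) ∥ inner = 26 cd 5c ∥ f3.
Outer hash (tag): sum = 38+205+92+243 = 578; mod 256 = 66 → 42.

42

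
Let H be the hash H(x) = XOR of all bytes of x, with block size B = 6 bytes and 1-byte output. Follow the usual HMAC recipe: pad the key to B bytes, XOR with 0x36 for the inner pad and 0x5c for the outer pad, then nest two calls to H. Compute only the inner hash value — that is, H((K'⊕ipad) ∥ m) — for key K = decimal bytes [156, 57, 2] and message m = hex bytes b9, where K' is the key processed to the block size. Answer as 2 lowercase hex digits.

1e

Key decimal bytes [156, 57, 2] = 9c 39 02 is 3 bytes ≤ B = 6; zero-pad to 6 bytes: K' = 9c 39 02 00 00 00.
K' ⊕ ipad = aa 0f 34 36 36 36.
Inner input = aa 0f 34 36 36 36 ∥ b9.
Inner hash: XOR aa⊕0f⊕34⊕36⊕36⊕36⊕b9 = 1e.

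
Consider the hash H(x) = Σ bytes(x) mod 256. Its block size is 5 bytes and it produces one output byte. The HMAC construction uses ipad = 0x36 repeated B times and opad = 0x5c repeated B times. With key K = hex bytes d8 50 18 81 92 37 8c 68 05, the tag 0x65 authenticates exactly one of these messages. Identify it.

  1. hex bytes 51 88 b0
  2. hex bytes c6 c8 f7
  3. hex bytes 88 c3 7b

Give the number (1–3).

1

Key hex bytes d8 50 18 81 92 37 8c 68 05 is 9 bytes > B = 5, so hash it first: H(key) = 83, then zero-pad to 5 bytes: K' = 83 00 00 00 00.
K' ⊕ ipad = b5 36 36 36 36; K' ⊕ opad = df 5c 5c 5c 5c.
m1: inner = H(b5 36 36 36 36 51 88 b0) = 16; tag = H(df 5c 5c 5c 5c 16) = 65 ← matches
m2: inner = H(b5 36 36 36 36 c6 c8 f7) = 12; tag = H(df 5c 5c 5c 5c 12) = 61
m3: inner = H(b5 36 36 36 36 88 c3 7b) = 53; tag = H(df 5c 5c 5c 5c 53) = a2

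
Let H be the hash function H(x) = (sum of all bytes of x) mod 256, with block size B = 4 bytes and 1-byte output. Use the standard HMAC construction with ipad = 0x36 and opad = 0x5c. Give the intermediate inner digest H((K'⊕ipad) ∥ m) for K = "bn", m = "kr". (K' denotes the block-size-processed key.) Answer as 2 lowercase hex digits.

Key "bn" = 62 6e is 2 bytes ≤ B = 4; zero-pad to 4 bytes: K' = 62 6e 00 00.
K' ⊕ ipad = 54 58 36 36.
Inner input = 54 58 36 36 ∥ 6b 72.
Inner hash: sum = 84+88+54+54+107+114 = 501; mod 256 = 245 → f5.

f5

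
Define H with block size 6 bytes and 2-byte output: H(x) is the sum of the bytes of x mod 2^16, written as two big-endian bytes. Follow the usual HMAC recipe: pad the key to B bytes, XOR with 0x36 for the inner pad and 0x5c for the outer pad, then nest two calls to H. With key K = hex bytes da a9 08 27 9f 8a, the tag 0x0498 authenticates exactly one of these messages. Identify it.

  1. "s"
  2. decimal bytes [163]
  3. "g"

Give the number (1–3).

1

Key hex bytes da a9 08 27 9f 8a is exactly B = 6 bytes: K' = da a9 08 27 9f 8a.
K' ⊕ ipad = ec 9f 3e 11 a9 bc; K' ⊕ opad = 86 f5 54 7b c3 d6.
m1: inner = H(ec 9f 3e 11 a9 bc 73) = 03 b2; tag = H(86 f5 54 7b c3 d6 03 b2) = 0498 ← matches
m2: inner = H(ec 9f 3e 11 a9 bc a3) = 03 e2; tag = H(86 f5 54 7b c3 d6 03 e2) = 04c8
m3: inner = H(ec 9f 3e 11 a9 bc 67) = 03 a6; tag = H(86 f5 54 7b c3 d6 03 a6) = 048c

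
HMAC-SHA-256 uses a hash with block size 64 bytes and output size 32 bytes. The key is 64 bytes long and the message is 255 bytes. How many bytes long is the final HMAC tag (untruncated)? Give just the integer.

The tag is one SHA-256 digest: 32 bytes.

32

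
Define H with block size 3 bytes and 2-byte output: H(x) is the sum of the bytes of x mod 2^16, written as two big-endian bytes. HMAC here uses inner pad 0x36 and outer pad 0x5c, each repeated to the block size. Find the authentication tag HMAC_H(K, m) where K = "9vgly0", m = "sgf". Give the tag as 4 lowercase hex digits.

01f9

Key "9vgly0" = 39 76 67 6c 79 30 is 6 bytes > B = 3, so hash it first: H(key) = 02 2b, then zero-pad to 3 bytes: K' = 02 2b 00.
K' ⊕ ipad = 34 1d 36.  K' ⊕ opad = 5e 77 5c.
Inner input = (K'⊕ipad) ∥ m = 34 1d 36 ∥ 73 67 66.
Inner hash: sum = 52+29+54+115+103+102 = 455 → 01 c7.
Outer input = (K'⊕opad) ∥ inner = 5e 77 5c ∥ 01 c7.
Outer hash (tag): sum = 94+119+92+1+199 = 505 → 01 f9.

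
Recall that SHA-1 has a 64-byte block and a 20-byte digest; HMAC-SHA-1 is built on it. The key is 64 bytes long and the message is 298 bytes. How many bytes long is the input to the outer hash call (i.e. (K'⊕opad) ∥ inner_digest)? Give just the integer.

84

Key is 64 ≤ 64 bytes, zero-padded: |K'| = 64.
Outer input = (K'⊕opad) ∥ H(inner) → 64 + 20 = 84 bytes.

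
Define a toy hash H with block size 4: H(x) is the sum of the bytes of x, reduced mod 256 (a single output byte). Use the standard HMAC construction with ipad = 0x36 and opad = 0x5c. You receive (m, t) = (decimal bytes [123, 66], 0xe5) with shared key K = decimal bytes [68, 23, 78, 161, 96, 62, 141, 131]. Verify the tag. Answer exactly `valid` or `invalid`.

Key decimal bytes [68, 23, 78, 161, 96, 62, 141, 131] = 44 17 4e a1 60 3e 8d 83 is 8 bytes > B = 4, so hash it first: H(key) = f8, then zero-pad to 4 bytes: K' = f8 00 00 00.
K' ⊕ ipad = ce 36 36 36; K' ⊕ opad = a4 5c 5c 5c.
Inner hash: sum = 206+54+54+54+123+66 = 557; mod 256 = 45 → 2d.
Outer hash (recomputed tag): sum = 164+92+92+92+45 = 485; mod 256 = 229 → e5.
Recomputed tag = e5; claimed = e5 → match.

valid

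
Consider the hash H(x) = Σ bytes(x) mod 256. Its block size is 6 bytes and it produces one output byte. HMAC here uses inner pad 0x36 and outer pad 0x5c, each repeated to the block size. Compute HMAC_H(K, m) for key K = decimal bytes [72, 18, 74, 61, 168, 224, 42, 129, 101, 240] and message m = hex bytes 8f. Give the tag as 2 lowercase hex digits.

Key decimal bytes [72, 18, 74, 61, 168, 224, 42, 129, 101, 240] = 48 12 4a 3d a8 e0 2a 81 65 f0 is 10 bytes > B = 6, so hash it first: H(key) = 69, then zero-pad to 6 bytes: K' = 69 00 00 00 00 00.
K' ⊕ ipad = 5f 36 36 36 36 36.  K' ⊕ opad = 35 5c 5c 5c 5c 5c.
Inner input = (K'⊕ipad) ∥ m = 5f 36 36 36 36 36 ∥ 8f.
Inner hash: sum = 95+54+54+54+54+54+143 = 508; mod 256 = 252 → fc.
Outer input = (K'⊕opad) ∥ inner = 35 5c 5c 5c 5c 5c ∥ fc.
Outer hash (tag): sum = 53+92+92+92+92+92+252 = 765; mod 256 = 253 → fd.

fd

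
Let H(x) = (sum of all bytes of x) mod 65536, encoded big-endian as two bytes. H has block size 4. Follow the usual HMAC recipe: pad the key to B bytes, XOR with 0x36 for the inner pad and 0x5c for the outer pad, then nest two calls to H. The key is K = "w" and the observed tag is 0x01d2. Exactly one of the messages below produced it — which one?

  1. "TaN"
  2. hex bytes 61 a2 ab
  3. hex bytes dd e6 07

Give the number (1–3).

2

Key "w" = 77 is 1 byte ≤ B = 4; zero-pad to 4 bytes: K' = 77 00 00 00.
K' ⊕ ipad = 41 36 36 36; K' ⊕ opad = 2b 5c 5c 5c.
m1: inner = H(41 36 36 36 54 61 4e) = 01 e6; tag = H(2b 5c 5c 5c 01 e6) = 0226
m2: inner = H(41 36 36 36 61 a2 ab) = 02 91; tag = H(2b 5c 5c 5c 02 91) = 01d2 ← matches
m3: inner = H(41 36 36 36 dd e6 07) = 02 ad; tag = H(2b 5c 5c 5c 02 ad) = 01ee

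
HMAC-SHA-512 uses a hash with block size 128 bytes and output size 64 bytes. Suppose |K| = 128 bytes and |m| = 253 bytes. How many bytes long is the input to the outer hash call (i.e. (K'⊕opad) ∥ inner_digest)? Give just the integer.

Key is 128 ≤ 128 bytes, zero-padded: |K'| = 128.
Outer input = (K'⊕opad) ∥ H(inner) → 128 + 64 = 192 bytes.

192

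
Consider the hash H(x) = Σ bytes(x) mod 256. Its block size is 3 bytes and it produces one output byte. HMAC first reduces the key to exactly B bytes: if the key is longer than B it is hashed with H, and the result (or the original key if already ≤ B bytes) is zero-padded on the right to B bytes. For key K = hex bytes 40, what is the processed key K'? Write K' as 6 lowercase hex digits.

Key hex bytes 40 is 1 byte ≤ B = 3; zero-pad to 3 bytes: K' = 40 00 00.

400000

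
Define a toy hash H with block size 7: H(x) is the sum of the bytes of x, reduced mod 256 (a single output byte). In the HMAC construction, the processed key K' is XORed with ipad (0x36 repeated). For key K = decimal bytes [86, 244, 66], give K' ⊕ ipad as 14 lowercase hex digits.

Key decimal bytes [86, 244, 66] = 56 f4 42 is 3 bytes ≤ B = 7; zero-pad to 7 bytes: K' = 56 f4 42 00 00 00 00.
XOR each byte with 0x36: 56⊕36=60, f4⊕36=c2, 42⊕36=74, 00⊕36=36, 00⊕36=36, 00⊕36=36, 00⊕36=36.

60c27436363636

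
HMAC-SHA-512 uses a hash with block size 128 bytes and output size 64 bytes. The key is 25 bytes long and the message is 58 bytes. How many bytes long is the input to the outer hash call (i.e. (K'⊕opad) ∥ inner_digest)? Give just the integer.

Key is 25 ≤ 128 bytes, zero-padded: |K'| = 128.
Outer input = (K'⊕opad) ∥ H(inner) → 128 + 64 = 192 bytes.

192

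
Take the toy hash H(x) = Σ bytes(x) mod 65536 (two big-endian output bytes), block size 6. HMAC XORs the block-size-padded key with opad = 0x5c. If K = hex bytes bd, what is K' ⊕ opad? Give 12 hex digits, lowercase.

Key hex bytes bd is 1 byte ≤ B = 6; zero-pad to 6 bytes: K' = bd 00 00 00 00 00.
XOR each byte with 0x5c: bd⊕5c=e1, 00⊕5c=5c, 00⊕5c=5c, 00⊕5c=5c, 00⊕5c=5c, 00⊕5c=5c.

e15c5c5c5c5c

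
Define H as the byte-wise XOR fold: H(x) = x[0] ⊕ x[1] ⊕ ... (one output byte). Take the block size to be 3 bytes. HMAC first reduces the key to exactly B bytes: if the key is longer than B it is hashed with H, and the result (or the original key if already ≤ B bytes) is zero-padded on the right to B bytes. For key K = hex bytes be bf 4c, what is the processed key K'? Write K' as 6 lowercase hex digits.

bebf4c

Key hex bytes be bf 4c is exactly B = 3 bytes: K' = be bf 4c.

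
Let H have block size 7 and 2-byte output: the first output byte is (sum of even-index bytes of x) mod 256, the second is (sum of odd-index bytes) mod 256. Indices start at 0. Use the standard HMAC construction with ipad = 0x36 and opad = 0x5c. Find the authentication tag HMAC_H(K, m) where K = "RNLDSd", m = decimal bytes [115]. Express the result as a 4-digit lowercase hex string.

Key "RNLDSd" = 52 4e 4c 44 53 64 is 6 bytes ≤ B = 7; zero-pad to 7 bytes: K' = 52 4e 4c 44 53 64 00.
K' ⊕ ipad = 64 78 7a 72 65 52 36.  K' ⊕ opad = 0e 12 10 18 0f 38 5c.
Inner input = (K'⊕ipad) ∥ m = 64 78 7a 72 65 52 36 ∥ 73.
Inner hash: even-index sum = 377 mod 256 = 121; odd-index sum = 431 mod 256 = 175 → 79 af.
Outer input = (K'⊕opad) ∥ inner = 0e 12 10 18 0f 38 5c ∥ 79 af.
Outer hash (tag): even-index sum = 312 mod 256 = 56; odd-index sum = 219 mod 256 = 219 → 38 db.

38db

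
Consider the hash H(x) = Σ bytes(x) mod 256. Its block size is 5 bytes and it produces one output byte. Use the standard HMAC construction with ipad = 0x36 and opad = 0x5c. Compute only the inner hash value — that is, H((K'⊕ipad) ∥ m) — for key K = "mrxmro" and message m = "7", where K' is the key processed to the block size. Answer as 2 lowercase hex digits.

Key "mrxmro" = 6d 72 78 6d 72 6f is 6 bytes > B = 5, so hash it first: H(key) = a5, then zero-pad to 5 bytes: K' = a5 00 00 00 00.
K' ⊕ ipad = 93 36 36 36 36.
Inner input = 93 36 36 36 36 ∥ 37.
Inner hash: sum = 147+54+54+54+54+55 = 418; mod 256 = 162 → a2.

a2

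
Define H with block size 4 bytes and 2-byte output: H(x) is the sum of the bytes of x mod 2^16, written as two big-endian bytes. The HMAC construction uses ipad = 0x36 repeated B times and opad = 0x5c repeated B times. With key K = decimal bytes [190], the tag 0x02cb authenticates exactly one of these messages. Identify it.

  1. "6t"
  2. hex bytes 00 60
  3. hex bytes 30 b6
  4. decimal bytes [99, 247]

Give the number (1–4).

1

Key decimal bytes [190] = be is 1 byte ≤ B = 4; zero-pad to 4 bytes: K' = be 00 00 00.
K' ⊕ ipad = 88 36 36 36; K' ⊕ opad = e2 5c 5c 5c.
m1: inner = H(88 36 36 36 36 74) = 01 d4; tag = H(e2 5c 5c 5c 01 d4) = 02cb ← matches
m2: inner = H(88 36 36 36 00 60) = 01 8a; tag = H(e2 5c 5c 5c 01 8a) = 0281
m3: inner = H(88 36 36 36 30 b6) = 02 10; tag = H(e2 5c 5c 5c 02 10) = 0208
m4: inner = H(88 36 36 36 63 f7) = 02 84; tag = H(e2 5c 5c 5c 02 84) = 027c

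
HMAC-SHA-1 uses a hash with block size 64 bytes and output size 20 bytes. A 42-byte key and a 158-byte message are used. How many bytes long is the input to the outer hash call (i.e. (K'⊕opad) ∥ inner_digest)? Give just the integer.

84

Key is 42 ≤ 64 bytes, zero-padded: |K'| = 64.
Outer input = (K'⊕opad) ∥ H(inner) → 64 + 20 = 84 bytes.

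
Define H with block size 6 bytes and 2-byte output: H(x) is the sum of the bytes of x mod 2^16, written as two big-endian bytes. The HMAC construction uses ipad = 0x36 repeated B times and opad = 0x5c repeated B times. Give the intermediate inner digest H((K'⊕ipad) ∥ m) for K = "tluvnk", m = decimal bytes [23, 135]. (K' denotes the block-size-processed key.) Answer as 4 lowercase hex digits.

0272

Key "tluvnk" = 74 6c 75 76 6e 6b is exactly B = 6 bytes: K' = 74 6c 75 76 6e 6b.
K' ⊕ ipad = 42 5a 43 40 58 5d.
Inner input = 42 5a 43 40 58 5d ∥ 17 87.
Inner hash: sum = 66+90+67+64+88+93+23+135 = 626 → 02 72.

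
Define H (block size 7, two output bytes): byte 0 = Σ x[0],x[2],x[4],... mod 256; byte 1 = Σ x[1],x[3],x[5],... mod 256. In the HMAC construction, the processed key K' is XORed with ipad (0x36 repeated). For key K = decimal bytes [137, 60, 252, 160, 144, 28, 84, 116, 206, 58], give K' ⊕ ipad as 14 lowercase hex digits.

01903636363636

Key decimal bytes [137, 60, 252, 160, 144, 28, 84, 116, 206, 58] = 89 3c fc a0 90 1c 54 74 ce 3a is 10 bytes > B = 7, so hash it first: H(key) = 37 a6, then zero-pad to 7 bytes: K' = 37 a6 00 00 00 00 00.
XOR each byte with 0x36: 37⊕36=01, a6⊕36=90, 00⊕36=36, 00⊕36=36, 00⊕36=36, 00⊕36=36, 00⊕36=36.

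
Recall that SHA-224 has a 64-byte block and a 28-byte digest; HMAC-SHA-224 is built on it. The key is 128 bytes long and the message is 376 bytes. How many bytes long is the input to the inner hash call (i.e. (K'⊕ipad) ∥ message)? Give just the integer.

440

Key is 128 > 64 bytes, so it is hashed to 28 bytes then zero-padded to 64: |K'| = 64.
Inner input = (K'⊕ipad) ∥ m → 64 + 376 = 440 bytes.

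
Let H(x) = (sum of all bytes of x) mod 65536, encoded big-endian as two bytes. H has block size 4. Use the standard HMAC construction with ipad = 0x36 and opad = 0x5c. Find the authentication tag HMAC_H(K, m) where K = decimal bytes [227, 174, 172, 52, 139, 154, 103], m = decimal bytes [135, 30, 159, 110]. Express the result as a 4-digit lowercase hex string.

01d9

Key decimal bytes [227, 174, 172, 52, 139, 154, 103] = e3 ae ac 34 8b 9a 67 is 7 bytes > B = 4, so hash it first: H(key) = 03 fd, then zero-pad to 4 bytes: K' = 03 fd 00 00.
K' ⊕ ipad = 35 cb 36 36.  K' ⊕ opad = 5f a1 5c 5c.
Inner input = (K'⊕ipad) ∥ m = 35 cb 36 36 ∥ 87 1e 9f 6e.
Inner hash: sum = 53+203+54+54+135+30+159+110 = 798 → 03 1e.
Outer input = (K'⊕opad) ∥ inner = 5f a1 5c 5c ∥ 03 1e.
Outer hash (tag): sum = 95+161+92+92+3+30 = 473 → 01 d9.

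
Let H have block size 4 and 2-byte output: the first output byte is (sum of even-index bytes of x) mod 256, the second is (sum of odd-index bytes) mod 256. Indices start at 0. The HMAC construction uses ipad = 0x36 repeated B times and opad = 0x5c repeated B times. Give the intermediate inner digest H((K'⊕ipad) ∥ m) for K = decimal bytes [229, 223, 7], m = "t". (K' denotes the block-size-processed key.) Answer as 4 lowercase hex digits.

781f

Key decimal bytes [229, 223, 7] = e5 df 07 is 3 bytes ≤ B = 4; zero-pad to 4 bytes: K' = e5 df 07 00.
K' ⊕ ipad = d3 e9 31 36.
Inner input = d3 e9 31 36 ∥ 74.
Inner hash: even-index sum = 376 mod 256 = 120; odd-index sum = 287 mod 256 = 31 → 78 1f.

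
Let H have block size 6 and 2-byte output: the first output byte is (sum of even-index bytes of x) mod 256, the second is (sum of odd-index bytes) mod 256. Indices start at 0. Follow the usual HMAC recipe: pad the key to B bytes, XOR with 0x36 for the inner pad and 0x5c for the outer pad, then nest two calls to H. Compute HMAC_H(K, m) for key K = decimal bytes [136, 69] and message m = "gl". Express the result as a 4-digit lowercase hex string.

1d1c

Key decimal bytes [136, 69] = 88 45 is 2 bytes ≤ B = 6; zero-pad to 6 bytes: K' = 88 45 00 00 00 00.
K' ⊕ ipad = be 73 36 36 36 36.  K' ⊕ opad = d4 19 5c 5c 5c 5c.
Inner input = (K'⊕ipad) ∥ m = be 73 36 36 36 36 ∥ 67 6c.
Inner hash: even-index sum = 401 mod 256 = 145; odd-index sum = 331 mod 256 = 75 → 91 4b.
Outer input = (K'⊕opad) ∥ inner = d4 19 5c 5c 5c 5c ∥ 91 4b.
Outer hash (tag): even-index sum = 541 mod 256 = 29; odd-index sum = 284 mod 256 = 28 → 1d 1c.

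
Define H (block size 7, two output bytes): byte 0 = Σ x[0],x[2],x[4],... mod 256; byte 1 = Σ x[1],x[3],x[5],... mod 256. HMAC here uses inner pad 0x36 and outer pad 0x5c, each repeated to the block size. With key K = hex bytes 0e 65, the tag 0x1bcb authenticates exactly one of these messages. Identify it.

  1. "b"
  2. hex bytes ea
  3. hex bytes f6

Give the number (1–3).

Key hex bytes 0e 65 is 2 bytes ≤ B = 7; zero-pad to 7 bytes: K' = 0e 65 00 00 00 00 00.
K' ⊕ ipad = 38 53 36 36 36 36 36; K' ⊕ opad = 52 39 5c 5c 5c 5c 5c.
m1: inner = H(38 53 36 36 36 36 36 62) = da 21; tag = H(52 39 5c 5c 5c 5c 5c da 21) = 87cb
m2: inner = H(38 53 36 36 36 36 36 ea) = da a9; tag = H(52 39 5c 5c 5c 5c 5c da a9) = 0fcb
m3: inner = H(38 53 36 36 36 36 36 f6) = da b5; tag = H(52 39 5c 5c 5c 5c 5c da b5) = 1bcb ← matches

3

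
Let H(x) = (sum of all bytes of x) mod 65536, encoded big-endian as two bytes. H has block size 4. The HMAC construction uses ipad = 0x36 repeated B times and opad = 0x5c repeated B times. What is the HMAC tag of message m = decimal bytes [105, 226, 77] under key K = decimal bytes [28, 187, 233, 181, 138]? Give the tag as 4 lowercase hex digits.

01bd

Key decimal bytes [28, 187, 233, 181, 138] = 1c bb e9 b5 8a is 5 bytes > B = 4, so hash it first: H(key) = 02 ff, then zero-pad to 4 bytes: K' = 02 ff 00 00.
K' ⊕ ipad = 34 c9 36 36.  K' ⊕ opad = 5e a3 5c 5c.
Inner input = (K'⊕ipad) ∥ m = 34 c9 36 36 ∥ 69 e2 4d.
Inner hash: sum = 52+201+54+54+105+226+77 = 769 → 03 01.
Outer input = (K'⊕opad) ∥ inner = 5e a3 5c 5c ∥ 03 01.
Outer hash (tag): sum = 94+163+92+92+3+1 = 445 → 01 bd.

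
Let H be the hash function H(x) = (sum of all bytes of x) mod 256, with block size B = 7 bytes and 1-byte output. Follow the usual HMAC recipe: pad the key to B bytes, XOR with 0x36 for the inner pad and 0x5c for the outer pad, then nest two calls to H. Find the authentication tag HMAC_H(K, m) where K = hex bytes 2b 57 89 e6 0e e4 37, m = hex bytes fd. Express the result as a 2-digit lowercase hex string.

Key hex bytes 2b 57 89 e6 0e e4 37 is exactly B = 7 bytes: K' = 2b 57 89 e6 0e e4 37.
K' ⊕ ipad = 1d 61 bf d0 38 d2 01.  K' ⊕ opad = 77 0b d5 ba 52 b8 6b.
Inner input = (K'⊕ipad) ∥ m = 1d 61 bf d0 38 d2 01 ∥ fd.
Inner hash: sum = 29+97+191+208+56+210+1+253 = 1045; mod 256 = 21 → 15.
Outer input = (K'⊕opad) ∥ inner = 77 0b d5 ba 52 b8 6b ∥ 15.
Outer hash (tag): sum = 119+11+213+186+82+184+107+21 = 923; mod 256 = 155 → 9b.

9b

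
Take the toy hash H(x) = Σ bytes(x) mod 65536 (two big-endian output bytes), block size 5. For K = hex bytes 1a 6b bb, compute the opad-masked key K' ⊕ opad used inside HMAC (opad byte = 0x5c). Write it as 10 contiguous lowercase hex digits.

4637e75c5c

Key hex bytes 1a 6b bb is 3 bytes ≤ B = 5; zero-pad to 5 bytes: K' = 1a 6b bb 00 00.
XOR each byte with 0x5c: 1a⊕5c=46, 6b⊕5c=37, bb⊕5c=e7, 00⊕5c=5c, 00⊕5c=5c.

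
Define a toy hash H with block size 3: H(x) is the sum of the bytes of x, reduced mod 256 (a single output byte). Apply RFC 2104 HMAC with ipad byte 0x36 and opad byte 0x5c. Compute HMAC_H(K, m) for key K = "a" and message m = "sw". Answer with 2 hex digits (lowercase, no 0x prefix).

a2

Key "a" = 61 is 1 byte ≤ B = 3; zero-pad to 3 bytes: K' = 61 00 00.
K' ⊕ ipad = 57 36 36.  K' ⊕ opad = 3d 5c 5c.
Inner input = (K'⊕ipad) ∥ m = 57 36 36 ∥ 73 77.
Inner hash: sum = 87+54+54+115+119 = 429; mod 256 = 173 → ad.
Outer input = (K'⊕opad) ∥ inner = 3d 5c 5c ∥ ad.
Outer hash (tag): sum = 61+92+92+173 = 418; mod 256 = 162 → a2.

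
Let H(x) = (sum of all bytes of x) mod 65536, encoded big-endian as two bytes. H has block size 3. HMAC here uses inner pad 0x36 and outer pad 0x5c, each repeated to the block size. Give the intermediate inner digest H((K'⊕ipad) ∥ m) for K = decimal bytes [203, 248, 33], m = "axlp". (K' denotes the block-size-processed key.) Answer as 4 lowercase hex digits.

Key decimal bytes [203, 248, 33] = cb f8 21 is exactly B = 3 bytes: K' = cb f8 21.
K' ⊕ ipad = fd ce 17.
Inner input = fd ce 17 ∥ 61 78 6c 70.
Inner hash: sum = 253+206+23+97+120+108+112 = 919 → 03 97.

0397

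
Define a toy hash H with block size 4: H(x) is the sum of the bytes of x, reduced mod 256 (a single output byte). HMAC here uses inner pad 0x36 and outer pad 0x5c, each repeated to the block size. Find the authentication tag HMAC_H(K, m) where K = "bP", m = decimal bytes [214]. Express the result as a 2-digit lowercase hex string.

Key "bP" = 62 50 is 2 bytes ≤ B = 4; zero-pad to 4 bytes: K' = 62 50 00 00.
K' ⊕ ipad = 54 66 36 36.  K' ⊕ opad = 3e 0c 5c 5c.
Inner input = (K'⊕ipad) ∥ m = 54 66 36 36 ∥ d6.
Inner hash: sum = 84+102+54+54+214 = 508; mod 256 = 252 → fc.
Outer input = (K'⊕opad) ∥ inner = 3e 0c 5c 5c ∥ fc.
Outer hash (tag): sum = 62+12+92+92+252 = 510; mod 256 = 254 → fe.

fe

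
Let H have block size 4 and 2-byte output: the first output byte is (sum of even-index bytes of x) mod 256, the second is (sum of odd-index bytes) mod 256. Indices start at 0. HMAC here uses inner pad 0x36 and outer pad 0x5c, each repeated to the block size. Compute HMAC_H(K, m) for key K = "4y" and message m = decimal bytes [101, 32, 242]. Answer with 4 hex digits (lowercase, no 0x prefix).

Key "4y" = 34 79 is 2 bytes ≤ B = 4; zero-pad to 4 bytes: K' = 34 79 00 00.
K' ⊕ ipad = 02 4f 36 36.  K' ⊕ opad = 68 25 5c 5c.
Inner input = (K'⊕ipad) ∥ m = 02 4f 36 36 ∥ 65 20 f2.
Inner hash: even-index sum = 399 mod 256 = 143; odd-index sum = 165 mod 256 = 165 → 8f a5.
Outer input = (K'⊕opad) ∥ inner = 68 25 5c 5c ∥ 8f a5.
Outer hash (tag): even-index sum = 339 mod 256 = 83; odd-index sum = 294 mod 256 = 38 → 53 26.

5326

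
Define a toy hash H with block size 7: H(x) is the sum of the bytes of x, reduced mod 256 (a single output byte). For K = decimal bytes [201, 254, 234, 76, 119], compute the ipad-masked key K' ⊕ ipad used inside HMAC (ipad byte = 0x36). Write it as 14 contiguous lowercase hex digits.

Key decimal bytes [201, 254, 234, 76, 119] = c9 fe ea 4c 77 is 5 bytes ≤ B = 7; zero-pad to 7 bytes: K' = c9 fe ea 4c 77 00 00.
XOR each byte with 0x36: c9⊕36=ff, fe⊕36=c8, ea⊕36=dc, 4c⊕36=7a, 77⊕36=41, 00⊕36=36, 00⊕36=36.

ffc8dc7a413636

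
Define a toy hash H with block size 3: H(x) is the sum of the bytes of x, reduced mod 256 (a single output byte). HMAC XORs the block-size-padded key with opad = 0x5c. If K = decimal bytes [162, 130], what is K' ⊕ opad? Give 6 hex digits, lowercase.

fede5c

Key decimal bytes [162, 130] = a2 82 is 2 bytes ≤ B = 3; zero-pad to 3 bytes: K' = a2 82 00.
XOR each byte with 0x5c: a2⊕5c=fe, 82⊕5c=de, 00⊕5c=5c.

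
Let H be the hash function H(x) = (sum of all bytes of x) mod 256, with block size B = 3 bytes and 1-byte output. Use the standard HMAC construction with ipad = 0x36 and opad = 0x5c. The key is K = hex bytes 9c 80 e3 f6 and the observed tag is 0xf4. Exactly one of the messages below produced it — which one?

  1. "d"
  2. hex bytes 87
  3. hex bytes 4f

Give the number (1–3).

Key hex bytes 9c 80 e3 f6 is 4 bytes > B = 3, so hash it first: H(key) = f5, then zero-pad to 3 bytes: K' = f5 00 00.
K' ⊕ ipad = c3 36 36; K' ⊕ opad = a9 5c 5c.
m1: inner = H(c3 36 36 64) = 93; tag = H(a9 5c 5c 93) = f4 ← matches
m2: inner = H(c3 36 36 87) = b6; tag = H(a9 5c 5c b6) = 17
m3: inner = H(c3 36 36 4f) = 7e; tag = H(a9 5c 5c 7e) = df

1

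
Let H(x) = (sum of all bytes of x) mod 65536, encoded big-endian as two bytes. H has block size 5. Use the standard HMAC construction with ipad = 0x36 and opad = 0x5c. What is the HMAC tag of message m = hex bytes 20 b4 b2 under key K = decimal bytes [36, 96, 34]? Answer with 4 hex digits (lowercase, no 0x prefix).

Key decimal bytes [36, 96, 34] = 24 60 22 is 3 bytes ≤ B = 5; zero-pad to 5 bytes: K' = 24 60 22 00 00.
K' ⊕ ipad = 12 56 14 36 36.  K' ⊕ opad = 78 3c 7e 5c 5c.
Inner input = (K'⊕ipad) ∥ m = 12 56 14 36 36 ∥ 20 b4 b2.
Inner hash: sum = 18+86+20+54+54+32+180+178 = 622 → 02 6e.
Outer input = (K'⊕opad) ∥ inner = 78 3c 7e 5c 5c ∥ 02 6e.
Outer hash (tag): sum = 120+60+126+92+92+2+110 = 602 → 02 5a.

025a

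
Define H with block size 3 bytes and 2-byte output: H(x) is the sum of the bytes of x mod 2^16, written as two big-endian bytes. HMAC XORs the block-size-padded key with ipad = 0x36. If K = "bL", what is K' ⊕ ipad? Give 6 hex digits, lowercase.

547a36

Key "bL" = 62 4c is 2 bytes ≤ B = 3; zero-pad to 3 bytes: K' = 62 4c 00.
XOR each byte with 0x36: 62⊕36=54, 4c⊕36=7a, 00⊕36=36.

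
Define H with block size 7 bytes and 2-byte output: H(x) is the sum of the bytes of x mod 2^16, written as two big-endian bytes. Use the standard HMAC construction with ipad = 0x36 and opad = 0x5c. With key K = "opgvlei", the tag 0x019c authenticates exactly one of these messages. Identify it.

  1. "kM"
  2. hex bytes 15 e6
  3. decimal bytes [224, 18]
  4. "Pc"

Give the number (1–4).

Key "opgvlei" = 6f 70 67 76 6c 65 69 is exactly B = 7 bytes: K' = 6f 70 67 76 6c 65 69.
K' ⊕ ipad = 59 46 51 40 5a 53 5f; K' ⊕ opad = 33 2c 3b 2a 30 39 35.
m1: inner = H(59 46 51 40 5a 53 5f 6b 4d) = 02 f4; tag = H(33 2c 3b 2a 30 39 35 02 f4) = 0258
m2: inner = H(59 46 51 40 5a 53 5f 15 e6) = 03 37; tag = H(33 2c 3b 2a 30 39 35 03 37) = 019c ← matches
m3: inner = H(59 46 51 40 5a 53 5f e0 12) = 03 2e; tag = H(33 2c 3b 2a 30 39 35 03 2e) = 0193
m4: inner = H(59 46 51 40 5a 53 5f 50 63) = 02 ef; tag = H(33 2c 3b 2a 30 39 35 02 ef) = 0253

2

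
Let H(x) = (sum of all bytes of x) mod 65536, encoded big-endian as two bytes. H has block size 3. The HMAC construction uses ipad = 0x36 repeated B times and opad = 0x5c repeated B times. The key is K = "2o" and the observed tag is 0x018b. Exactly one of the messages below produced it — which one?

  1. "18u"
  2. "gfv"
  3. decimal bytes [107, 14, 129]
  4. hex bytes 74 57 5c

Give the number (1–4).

Key "2o" = 32 6f is 2 bytes ≤ B = 3; zero-pad to 3 bytes: K' = 32 6f 00.
K' ⊕ ipad = 04 59 36; K' ⊕ opad = 6e 33 5c.
m1: inner = H(04 59 36 31 38 75) = 01 71; tag = H(6e 33 5c 01 71) = 016f
m2: inner = H(04 59 36 67 66 76) = 01 d6; tag = H(6e 33 5c 01 d6) = 01d4
m3: inner = H(04 59 36 6b 0e 81) = 01 8d; tag = H(6e 33 5c 01 8d) = 018b ← matches
m4: inner = H(04 59 36 74 57 5c) = 01 ba; tag = H(6e 33 5c 01 ba) = 01b8

3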